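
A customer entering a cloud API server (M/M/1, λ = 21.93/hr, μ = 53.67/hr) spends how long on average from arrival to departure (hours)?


W = 1/(μ−λ) = 1/(53.67 − 21.93) = 1/31.74 = 0.03151 hr

Final: 0.03151 hr


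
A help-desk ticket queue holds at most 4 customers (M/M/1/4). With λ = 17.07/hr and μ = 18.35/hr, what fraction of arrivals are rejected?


ρ = λ/μ = 17.07/18.35 = 0.9302
P_K = (1−ρ)ρ^K/(1−ρ^(K+1)) = (0.06975·0.748841)/(1 − 0.696606)
= 0.052235/0.303394 = 0.172170

Final: 0.172170


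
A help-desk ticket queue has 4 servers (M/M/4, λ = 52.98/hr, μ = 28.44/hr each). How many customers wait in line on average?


a = λ/μ = 1.8629; ρ = a/4 = 0.4657
P₀ = 0.151180
Lq = P₀·a^c·ρ / (c!·(1−ρ)²) = 0.151180·12.04285·0.4657/(24·0.28546)
= 0.12376

Final: 0.12376


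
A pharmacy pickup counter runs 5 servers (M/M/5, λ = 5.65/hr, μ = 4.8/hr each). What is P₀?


a = λ/μ = 5.65/4.8 = 1.1771; ρ = a/c = 0.2354
Σ_{k=0}^{4} a^k/k! (terms k=0..4) = 1.00000 + 1.17708 + 0.69276 + 0.27181 + 0.07999 = 3.22165
Tail: a^5/(5!(1−ρ)) = 2.25962/(120·0.7646) = 0.02463
P₀ = 1/(3.22165 + 0.02463) = 1/3.24627 = 0.308045

Final: 0.308045


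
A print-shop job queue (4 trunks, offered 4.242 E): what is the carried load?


B(4,4.242) = 0.333517 (Erlang-B)
Carried load = a(1 − B) = 4.242·(1 − 0.333517) = 4.242·0.666483 = 2.8272 E

Final: 2.8272 Erlangs


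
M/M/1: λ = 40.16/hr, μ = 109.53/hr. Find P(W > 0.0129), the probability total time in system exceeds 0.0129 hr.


W ~ Exponential(μ−λ) for M/M/1.
μ − λ = 109.53 − 40.16 = 69.3700
P(W > t) = e^{−(μ−λ)t} = e^{−0.8949} = 0.408659

Final: 0.408659


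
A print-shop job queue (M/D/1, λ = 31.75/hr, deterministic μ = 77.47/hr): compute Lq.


ρ = 31.75/77.47 = 0.4098
M/D/1: Lq = ρ²/(2(1−ρ)) = 0.1680/(2·0.5902) = 0.14230

Final: 0.14230


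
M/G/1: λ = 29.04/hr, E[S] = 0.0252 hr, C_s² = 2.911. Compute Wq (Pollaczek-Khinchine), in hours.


ρ = λ·E[S] = 29.04·0.0252 = 0.7318
E[S²] = E[S]²(1+C_s²) = 0.0252²·(1+2.911) = 0.002484
Wq = λ·E[S²]/(2(1−ρ)) = 29.04·0.002484/(2·0.2682) = 0.13447 hr

Final: 0.13447 hr


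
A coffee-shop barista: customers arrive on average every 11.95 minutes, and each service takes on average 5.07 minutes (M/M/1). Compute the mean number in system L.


λ = 60/11.95 = 5.0209 /hr
μ = 60/5.07 = 11.8343 /hr
ρ = λ/μ = 5.0209/11.8343 = 0.4243
L = ρ/(1−ρ) = 0.4243/0.5757 = 0.7369

Final: 0.7369


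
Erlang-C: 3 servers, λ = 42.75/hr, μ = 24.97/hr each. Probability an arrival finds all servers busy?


a = λ/μ = 1.7121; ρ = a/3 = 0.5707
P₀ = 0.163244 (from M/M/c formula)
C(c,a) = [a^c/(c!(1−ρ))]·P₀ = [5.01826/(6·0.4293)]·0.163244
= 1.94816·0.163244 = 0.318027

Final: 0.318027


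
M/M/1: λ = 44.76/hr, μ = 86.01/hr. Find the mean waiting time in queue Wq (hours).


ρ = 44.76/86.01 = 0.5204
Wq = ρ/(μ−λ) = 0.5204/(86.01 − 44.76) = 0.5204/41.25 = 0.01262 hr

Final: 0.01262 hr


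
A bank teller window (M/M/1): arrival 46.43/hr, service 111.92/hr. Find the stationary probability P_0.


ρ = 46.43/111.92 = 0.4148
P_n = (1−ρ)·ρ^n = (1 − 0.4148)·0.4148^0 = 0.5852·1.000000 = 0.585150

Final: 0.585150


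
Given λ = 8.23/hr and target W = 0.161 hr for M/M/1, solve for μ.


W = 1/(μ−λ) ⇒ μ − λ = 1/W = 1/0.161 = 6.2112
μ = λ + 1/W = 8.23 + 6.2112 = 14.4412 per hr

Final: 14.4412 /hr


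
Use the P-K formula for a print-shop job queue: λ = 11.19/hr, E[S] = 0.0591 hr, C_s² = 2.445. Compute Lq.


ρ = λ·E[S] = 11.19·0.0591 = 0.6613
Lq = ρ²(1+C_s²)/(2(1−ρ)) = 0.4374·(1+2.445)/(2·0.3387)
= 0.4374·3.4450/0.6773 = 2.22442

Final: 2.22442


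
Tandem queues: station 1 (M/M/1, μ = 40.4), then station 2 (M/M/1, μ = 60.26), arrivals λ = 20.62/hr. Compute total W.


Each node sees arrival rate λ = 20.62/hr (tandem ⇒ throughput preserved).
W₁ = 1/(μ₁−λ) = 1/(40.4−20.62) = 0.05056 hr
W₂ = 1/(μ₂−λ) = 1/(60.26−20.62) = 0.02523 hr
W_total = W₁ + W₂ = 0.05056 + 0.02523 = 0.07578 hr

Final: 0.07578 hr


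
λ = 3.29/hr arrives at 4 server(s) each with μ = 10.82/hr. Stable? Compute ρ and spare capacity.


Total capacity cμ = 4·10.82 = 43.28/hr
ρ = λ/(cμ) = 3.29/43.28 = 0.07602
Stable ⇔ ρ < 1: YES
Spare capacity = cμ − λ = 43.28 − 3.29 = 39.99/hr

Final: ρ = 0.07602; stable; margin = 39.99/hr


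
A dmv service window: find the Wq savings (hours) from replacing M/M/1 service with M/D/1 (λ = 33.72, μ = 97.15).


ρ = 33.72/97.15 = 0.3471
Wq(M/M/1) = ρ/(μ−λ) = 0.3471/63.43 = 0.005472 hr
Wq(M/D/1) = ρ/(2(μ−λ)) = 0.002736 hr
Savings = 0.005472 − 0.002736 = 0.002736 hr

Final: 0.002736 hr


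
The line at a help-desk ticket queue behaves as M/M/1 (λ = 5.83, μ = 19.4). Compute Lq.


ρ = 5.83/19.4 = 0.3005
Lq = ρ²/(1−ρ) = 0.09031/0.6995 = 0.1291

Final: 0.1291


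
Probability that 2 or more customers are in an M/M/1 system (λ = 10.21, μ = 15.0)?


ρ = 10.21/15.0 = 0.6807
P(N ≥ n) = ρ^n = 0.6807^2 = 0.463307

Final: 0.463307


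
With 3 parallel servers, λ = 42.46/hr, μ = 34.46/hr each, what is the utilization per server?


ρ = λ/(cμ) = 42.46/(3·34.46) = 42.46/103.38 = 0.4107

Final: 0.4107


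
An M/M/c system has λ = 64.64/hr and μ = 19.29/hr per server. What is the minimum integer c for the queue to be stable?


Stability requires cμ > λ ⇔ c > λ/μ.
λ/μ = 64.64/19.29 = 3.3510
Minimum integer c = ⌊3.3510⌋ + 1 = 4
Check: 4·19.29 = 77.16 > 64.64, while 3·19.29 = 57.87 ≤ 64.64

Final: 4 servers


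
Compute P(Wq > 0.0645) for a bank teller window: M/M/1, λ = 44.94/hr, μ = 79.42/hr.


ρ = 44.94/79.42 = 0.5659
P(Wq > t) = ρ·e^{−(μ−λ)t} = 0.5659·e^{−2.2240}
= 0.5659·0.108180 = 0.061214

Final: 0.061214


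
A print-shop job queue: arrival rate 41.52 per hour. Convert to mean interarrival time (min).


Mean interarrival time = 1/λ = 1/41.52 hour = 0.02408 hour
In minutes: 0.02408 × 60 = 1.4451 min

Final: 1.4451 min


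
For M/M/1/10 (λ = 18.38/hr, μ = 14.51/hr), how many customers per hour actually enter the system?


ρ = 1.2667; P_K = (1−ρ)ρ^10/(1−ρ^11) = 0.227436
λ_eff = λ(1 − P_K) = 18.38·(1 − 0.227436) = 18.38·0.772564 = 14.1997 /hr

Final: 14.1997 /hr


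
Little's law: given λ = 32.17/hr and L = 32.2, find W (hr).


W = L/λ = 32.2/32.17 = 1.0009 hr

Final: 1.0009 hr


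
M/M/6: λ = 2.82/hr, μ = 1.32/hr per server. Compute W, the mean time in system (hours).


a = 2.1364; ρ = 0.3561; P₀ = 0.117823
Lq = P₀·a^c·ρ/(c!(1−ρ)²) = 0.01336
Wq = Lq/λ = 0.01336/2.82 = 0.004737 hr
W = Wq + 1/μ = 0.004737 + 0.75758 = 0.76231 hr

Final: 0.76231 hr


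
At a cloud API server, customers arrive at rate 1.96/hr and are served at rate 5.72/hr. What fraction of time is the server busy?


ρ = λ/μ = 1.96/5.72 = 0.3427

Final: 0.3427


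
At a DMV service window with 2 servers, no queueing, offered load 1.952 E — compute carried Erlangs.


B(2,1.952) = 0.392236 (Erlang-B)
Carried load = a(1 − B) = 1.952·(1 − 0.392236) = 1.952·0.607764 = 1.1864 E

Final: 1.1864 Erlangs


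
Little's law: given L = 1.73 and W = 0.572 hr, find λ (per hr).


λ = L/W = 1.73/0.572 = 3.0245 /hr

Final: 3.0245 /hr


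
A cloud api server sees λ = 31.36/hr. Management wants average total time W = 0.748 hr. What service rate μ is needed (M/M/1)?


W = 1/(μ−λ) ⇒ μ − λ = 1/W = 1/0.748 = 1.3369
μ = λ + 1/W = 31.36 + 1.3369 = 32.6969 per hr

Final: 32.6969 /hr


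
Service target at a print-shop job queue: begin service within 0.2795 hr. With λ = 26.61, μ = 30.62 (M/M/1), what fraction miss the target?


ρ = 26.61/30.62 = 0.8690
P(Wq > t) = ρ·e^{−(μ−λ)t} = 0.8690·e^{−1.1208}
= 0.8690·0.326021 = 0.283325

Final: 0.283325


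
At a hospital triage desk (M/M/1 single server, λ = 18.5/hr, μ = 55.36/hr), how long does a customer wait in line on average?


ρ = 18.5/55.36 = 0.3342
Wq = ρ/(μ−λ) = 0.3342/(55.36 − 18.5) = 0.3342/36.86 = 0.009066 hr

Final: 0.009066 hr


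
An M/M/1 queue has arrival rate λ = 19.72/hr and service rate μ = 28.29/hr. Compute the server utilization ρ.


ρ = λ/μ = 19.72/28.29 = 0.6971

Final: 0.6971


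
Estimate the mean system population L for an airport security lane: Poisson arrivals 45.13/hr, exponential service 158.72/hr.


ρ = λ/μ = 45.13/158.72 = 0.2843
L = ρ/(1−ρ) = 0.2843/(1 − 0.2843) = 0.2843/0.7157 = 0.3973

Final: 0.3973


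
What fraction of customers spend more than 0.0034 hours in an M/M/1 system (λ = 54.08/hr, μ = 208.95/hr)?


W ~ Exponential(μ−λ) for M/M/1.
μ − λ = 208.95 − 54.08 = 154.8700
P(W > t) = e^{−(μ−λ)t} = e^{−0.5266} = 0.590634

Final: 0.590634


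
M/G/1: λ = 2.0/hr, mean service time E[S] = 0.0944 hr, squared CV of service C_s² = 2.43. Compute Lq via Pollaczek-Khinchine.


ρ = λ·E[S] = 2.0·0.0944 = 0.1888
Lq = ρ²(1+C_s²)/(2(1−ρ)) = 0.03565·(1+2.43)/(2·0.8112)
= 0.03565·3.4300/1.6224 = 0.07536

Final: 0.07536


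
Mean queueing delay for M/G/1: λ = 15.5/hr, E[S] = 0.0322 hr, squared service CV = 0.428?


ρ = λ·E[S] = 15.5·0.0322 = 0.4991
E[S²] = E[S]²(1+C_s²) = 0.0322²·(1+0.428) = 0.001481
Wq = λ·E[S²]/(2(1−ρ)) = 15.5·0.001481/(2·0.5009) = 0.02291 hr

Final: 0.02291 hr


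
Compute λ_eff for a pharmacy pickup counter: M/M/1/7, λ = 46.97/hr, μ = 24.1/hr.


ρ = 1.9490; P_K = (1−ρ)ρ^7/(1−ρ^8) = 0.489257
λ_eff = λ(1 − P_K) = 46.97·(1 − 0.489257) = 46.97·0.510743 = 23.9896 /hr

Final: 23.9896 /hr


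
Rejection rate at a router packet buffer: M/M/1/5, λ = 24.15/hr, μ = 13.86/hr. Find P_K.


ρ = λ/μ = 24.15/13.86 = 1.7424
P_K = (1−ρ)ρ^K/(1−ρ^(K+1)) = (-0.7424·16.060887)/(1 − 27.984879)
= -11.923992/-26.984879 = 0.441877

Final: 0.441877


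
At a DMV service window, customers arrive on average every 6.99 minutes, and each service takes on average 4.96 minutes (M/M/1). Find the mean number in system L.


λ = 60/6.99 = 8.5837 /hr
μ = 60/4.96 = 12.0968 /hr
ρ = λ/μ = 8.5837/12.0968 = 0.7096
L = ρ/(1−ρ) = 0.7096/0.2904 = 2.4433

Final: 2.4433


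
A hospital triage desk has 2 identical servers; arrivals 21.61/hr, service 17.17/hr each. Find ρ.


ρ = λ/(cμ) = 21.61/(2·17.17) = 21.61/34.34 = 0.6293

Final: 0.6293


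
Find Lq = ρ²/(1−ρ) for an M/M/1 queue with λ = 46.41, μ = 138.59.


ρ = 46.41/138.59 = 0.3349
Lq = ρ²/(1−ρ) = 0.1121/0.6651 = 0.1686

Final: 0.1686


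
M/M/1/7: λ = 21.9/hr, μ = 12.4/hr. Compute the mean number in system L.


ρ = 21.9/12.4 = 1.7661
L = ρ[1 − (K+1)ρ^K + Kρ^(K+1)] / [(1−ρ)(1−ρ^(K+1))]
Numerator: 1.7661·(1 − 8·53.599040 + 7·94.662820) = 414.770851
Denominator: (-0.7661)·(-93.662820) = 71.757806
L = 414.770851/71.757806 = 5.7801

Final: 5.7801


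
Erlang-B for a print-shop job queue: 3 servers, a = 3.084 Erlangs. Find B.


B(c,a) = (a^c/c!) / Σ_{k=0}^{c} a^k/k!
a^3/3! = 4.888683
Σ terms (k=0..3): 1.00000 + 3.08400 + 4.75553 + 4.88868 = 13.728211
B = 4.888683/13.728211 = 0.356105

Final: 0.356105


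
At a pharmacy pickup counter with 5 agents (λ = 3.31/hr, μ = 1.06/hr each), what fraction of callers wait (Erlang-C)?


a = λ/μ = 3.1226; ρ = a/5 = 0.6245
P₀ = 0.040611 (from M/M/c formula)
C(c,a) = [a^c/(c!(1−ρ))]·P₀ = [296.90030/(120·0.3755)]·0.040611
= 6.58950·0.040611 = 0.267605

Final: 0.267605


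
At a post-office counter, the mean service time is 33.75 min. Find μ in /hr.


μ = 1/(service time) in consistent units.
1 hour = 60 min, so μ = 60/33.75 = 1.7778 per hour

Final: 1.7778 /hr


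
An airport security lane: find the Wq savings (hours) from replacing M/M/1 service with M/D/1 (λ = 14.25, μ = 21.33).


ρ = 14.25/21.33 = 0.6681
Wq(M/M/1) = ρ/(μ−λ) = 0.6681/7.08 = 0.09436 hr
Wq(M/D/1) = ρ/(2(μ−λ)) = 0.04718 hr
Savings = 0.09436 − 0.04718 = 0.04718 hr

Final: 0.04718 hr


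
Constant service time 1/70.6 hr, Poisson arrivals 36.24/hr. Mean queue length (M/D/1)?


ρ = 36.24/70.6 = 0.5133
M/D/1: Lq = ρ²/(2(1−ρ)) = 0.2635/(2·0.4867) = 0.27070

Final: 0.27070


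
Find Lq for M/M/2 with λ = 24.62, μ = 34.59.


a = λ/μ = 0.7118; ρ = a/2 = 0.3559
P₀ = 0.475053
Lq = P₀·a^c·ρ / (c!·(1−ρ)²) = 0.475053·0.50661·0.3559/(2·0.41489)
= 0.10322

Final: 0.10322


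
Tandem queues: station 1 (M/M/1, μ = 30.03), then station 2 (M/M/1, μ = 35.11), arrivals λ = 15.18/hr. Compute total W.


Each node sees arrival rate λ = 15.18/hr (tandem ⇒ throughput preserved).
W₁ = 1/(μ₁−λ) = 1/(30.03−15.18) = 0.06734 hr
W₂ = 1/(μ₂−λ) = 1/(35.11−15.18) = 0.05018 hr
W_total = W₁ + W₂ = 0.06734 + 0.05018 = 0.11752 hr

Final: 0.11752 hr


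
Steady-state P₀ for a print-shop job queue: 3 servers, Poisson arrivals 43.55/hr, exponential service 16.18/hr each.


a = λ/μ = 43.55/16.18 = 2.6916; ρ = a/c = 0.8972
Σ_{k=0}^{2} a^k/k! (terms k=0..2) = 1.00000 + 2.69159 + 3.62234 = 7.31394
Tail: a^3/(3!(1−ρ)) = 19.49974/(6·0.1028) = 31.61381
P₀ = 1/(7.31394 + 31.61381) = 1/38.92775 = 0.025689

Final: 0.025689


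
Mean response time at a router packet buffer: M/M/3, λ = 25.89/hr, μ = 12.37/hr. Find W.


a = 2.0930; ρ = 0.6977; P₀ = 0.096738
Lq = P₀·a^c·ρ/(c!(1−ρ)²) = 1.12816
Wq = Lq/λ = 1.12816/25.89 = 0.04358 hr
W = Wq + 1/μ = 0.04358 + 0.08084 = 0.12442 hr

Final: 0.12442 hr


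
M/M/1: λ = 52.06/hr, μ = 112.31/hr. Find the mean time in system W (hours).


W = 1/(μ−λ) = 1/(112.31 − 52.06) = 1/60.25 = 0.01660 hr

Final: 0.01660 hr


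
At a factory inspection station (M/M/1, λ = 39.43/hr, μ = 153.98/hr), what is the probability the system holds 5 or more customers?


ρ = 39.43/153.98 = 0.2561
P(N ≥ n) = ρ^n = 0.2561^5 = 0.001101

Final: 0.001101


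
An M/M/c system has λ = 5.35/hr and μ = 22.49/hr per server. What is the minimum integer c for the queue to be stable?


Stability requires cμ > λ ⇔ c > λ/μ.
λ/μ = 5.35/22.49 = 0.2379
Minimum integer c = ⌊0.2379⌋ + 1 = 1
Check: 1·22.49 = 22.49 > 5.35, while 0·22.49 = 0.00 ≤ 5.35

Final: 1 servers


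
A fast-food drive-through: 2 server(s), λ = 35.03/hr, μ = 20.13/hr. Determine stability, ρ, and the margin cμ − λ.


Total capacity cμ = 2·20.13 = 40.26/hr
ρ = λ/(cμ) = 35.03/40.26 = 0.8701
Stable ⇔ ρ < 1: YES
Spare capacity = cμ − λ = 40.26 − 35.03 = 5.23/hr

Final: ρ = 0.8701; stable; margin = 5.23/hr


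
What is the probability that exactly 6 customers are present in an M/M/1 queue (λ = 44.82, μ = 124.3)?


ρ = 44.82/124.3 = 0.3606
P_n = (1−ρ)·ρ^n = (1 − 0.3606)·0.3606^6 = 0.6394·0.002198 = 0.001405

Final: 0.001405


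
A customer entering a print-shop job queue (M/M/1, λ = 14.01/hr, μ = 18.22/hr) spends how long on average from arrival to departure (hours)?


W = 1/(μ−λ) = 1/(18.22 − 14.01) = 1/4.21 = 0.2375 hr

Final: 0.2375 hr


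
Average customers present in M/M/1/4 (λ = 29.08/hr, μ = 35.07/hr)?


ρ = 29.08/35.07 = 0.8292
L = ρ[1 − (K+1)ρ^K + Kρ^(K+1)] / [(1−ρ)(1−ρ^(K+1))]
Numerator: 0.8292·(1 − 5·0.472753 + 4·0.392006) = 0.169372
Denominator: (0.1708)·(0.607994) = 0.103846
L = 0.169372/0.103846 = 1.6310

Final: 1.6310


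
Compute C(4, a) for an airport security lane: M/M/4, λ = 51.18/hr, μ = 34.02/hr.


a = λ/μ = 1.5044; ρ = a/4 = 0.3761
P₀ = 0.219993 (from M/M/c formula)
C(c,a) = [a^c/(c!(1−ρ))]·P₀ = [5.12229/(24·0.6239)]·0.219993
= 0.34209·0.219993 = 0.075257

Final: 0.075257


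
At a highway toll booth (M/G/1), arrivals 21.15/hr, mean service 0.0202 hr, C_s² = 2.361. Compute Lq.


ρ = λ·E[S] = 21.15·0.0202 = 0.4272
Lq = ρ²(1+C_s²)/(2(1−ρ)) = 0.1825·(1+2.361)/(2·0.5728)
= 0.1825·3.3610/1.1455 = 0.53553

Final: 0.53553


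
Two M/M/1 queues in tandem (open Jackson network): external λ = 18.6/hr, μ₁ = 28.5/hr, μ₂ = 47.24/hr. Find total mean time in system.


Each node sees arrival rate λ = 18.6/hr (tandem ⇒ throughput preserved).
W₁ = 1/(μ₁−λ) = 1/(28.5−18.6) = 0.10101 hr
W₂ = 1/(μ₂−λ) = 1/(47.24−18.6) = 0.03492 hr
W_total = W₁ + W₂ = 0.10101 + 0.03492 = 0.13593 hr

Final: 0.13593 hr


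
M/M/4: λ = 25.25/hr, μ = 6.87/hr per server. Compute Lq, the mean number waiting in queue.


a = λ/μ = 3.6754; ρ = a/4 = 0.9189
P₀ = 0.008818
Lq = P₀·a^c·ρ / (c!·(1−ρ)²) = 0.008818·182.48139·0.9189/(24·0.006585)
= 9.35539

Final: 9.35539


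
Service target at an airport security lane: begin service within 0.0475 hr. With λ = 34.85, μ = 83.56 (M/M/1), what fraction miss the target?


ρ = 34.85/83.56 = 0.4171
P(Wq > t) = ρ·e^{−(μ−λ)t} = 0.4171·e^{−2.3137}
= 0.4171·0.098892 = 0.041245

Final: 0.041245


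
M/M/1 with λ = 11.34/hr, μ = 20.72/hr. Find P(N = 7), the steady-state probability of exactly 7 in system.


ρ = 11.34/20.72 = 0.5473
P_n = (1−ρ)·ρ^n = (1 − 0.5473)·0.5473^7 = 0.4527·0.014708 = 0.006658

Final: 0.006658


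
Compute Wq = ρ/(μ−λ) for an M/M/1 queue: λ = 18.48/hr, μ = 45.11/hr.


ρ = 18.48/45.11 = 0.4097
Wq = ρ/(μ−λ) = 0.4097/(45.11 − 18.48) = 0.4097/26.63 = 0.01538 hr

Final: 0.01538 hr


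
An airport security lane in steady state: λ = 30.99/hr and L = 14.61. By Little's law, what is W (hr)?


W = L/λ = 14.61/30.99 = 0.4714 hr

Final: 0.4714 hr


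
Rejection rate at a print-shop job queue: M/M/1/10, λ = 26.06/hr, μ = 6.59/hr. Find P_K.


ρ = λ/μ = 26.06/6.59 = 3.9545
P_K = (1−ρ)ρ^K/(1−ρ^(K+1)) = (-2.9545·935168.711240)/(1 − 3698102.672978)
= -2762933.961738/-3698101.672978 = 0.747122

Final: 0.747122


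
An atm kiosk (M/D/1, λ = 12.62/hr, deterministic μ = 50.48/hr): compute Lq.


ρ = 12.62/50.48 = 0.2500
M/D/1: Lq = ρ²/(2(1−ρ)) = 0.06250/(2·0.7500) = 0.04167

Final: 0.04167


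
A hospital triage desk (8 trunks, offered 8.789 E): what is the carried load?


B(8,8.789) = 0.278196 (Erlang-B)
Carried load = a(1 − B) = 8.789·(1 − 0.278196) = 8.789·0.721804 = 6.3439 E

Final: 6.3439 Erlangs


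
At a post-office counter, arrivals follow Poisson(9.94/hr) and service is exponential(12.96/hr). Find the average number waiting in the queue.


ρ = 9.94/12.96 = 0.7670
Lq = ρ²/(1−ρ) = 0.5883/0.2330 = 2.5244

Final: 2.5244


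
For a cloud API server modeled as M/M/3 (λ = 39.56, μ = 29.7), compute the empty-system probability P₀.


a = λ/μ = 39.56/29.7 = 1.3320; ρ = a/c = 0.4440
Σ_{k=0}^{2} a^k/k! (terms k=0..2) = 1.00000 + 1.33199 + 0.88709 = 3.21908
Tail: a^3/(3!(1−ρ)) = 2.36319/(6·0.5560) = 0.70839
P₀ = 1/(3.21908 + 0.70839) = 1/3.92747 = 0.254617

Final: 0.254617


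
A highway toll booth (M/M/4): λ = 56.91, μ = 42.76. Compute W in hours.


a = 1.3309; ρ = 0.3327; P₀ = 0.262782
Lq = P₀·a^c·ρ/(c!(1−ρ)²) = 0.02567
Wq = Lq/λ = 0.02567/56.91 = 0.0004511 hr
W = Wq + 1/μ = 0.0004511 + 0.02339 = 0.02384 hr

Final: 0.02384 hr


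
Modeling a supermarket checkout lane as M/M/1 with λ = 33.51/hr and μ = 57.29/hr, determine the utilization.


ρ = λ/μ = 33.51/57.29 = 0.5849

Final: 0.5849


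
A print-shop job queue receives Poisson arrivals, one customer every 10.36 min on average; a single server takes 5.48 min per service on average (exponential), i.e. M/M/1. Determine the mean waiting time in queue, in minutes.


λ = 60/10.36 = 5.7915 /hr
μ = 60/5.48 = 10.9489 /hr
ρ = λ/μ = 5.7915/10.9489 = 0.5290
Wq = ρ/(μ−λ) = 0.5290/(10.9489−5.7915) = 0.10256 hr
In minutes: 0.10256·60 = 6.154 min

Final: 6.154 min


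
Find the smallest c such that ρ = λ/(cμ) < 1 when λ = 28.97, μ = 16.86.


Stability requires cμ > λ ⇔ c > λ/μ.
λ/μ = 28.97/16.86 = 1.7183
Minimum integer c = ⌊1.7183⌋ + 1 = 2
Check: 2·16.86 = 33.72 > 28.97, while 1·16.86 = 16.86 ≤ 28.97

Final: 2 servers


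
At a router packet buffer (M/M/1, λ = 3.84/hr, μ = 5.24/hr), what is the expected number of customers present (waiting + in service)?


ρ = λ/μ = 3.84/5.24 = 0.7328
L = ρ/(1−ρ) = 0.7328/(1 − 0.7328) = 0.7328/0.2672 = 2.7429

Final: 2.7429


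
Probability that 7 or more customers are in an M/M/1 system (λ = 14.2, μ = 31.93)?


ρ = 14.2/31.93 = 0.4447
P(N ≥ n) = ρ^n = 0.4447^7 = 0.003441

Final: 0.003441


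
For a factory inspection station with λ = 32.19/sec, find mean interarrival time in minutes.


Mean interarrival time = 1/λ = 1/32.19 second = 0.03107 second
In minutes: 0.03107 × 0.0166667 = 0.0005178 min

Final: 0.0005178 min


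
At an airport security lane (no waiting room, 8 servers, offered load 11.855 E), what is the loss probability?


B(c,a) = (a^c/c!) / Σ_{k=0}^{c} a^k/k!
a^8/8! = 9675.912739
Σ terms (k=0..8): 1.00000 + 11.85500 + 70.27051 + 277.68564 + 822.99082 + 1951.31124 + 3855.46579 + 6529.50670 + 9675.91274 = 23195.998436
B = 9675.912739/23195.998436 = 0.417137

Final: 0.417137


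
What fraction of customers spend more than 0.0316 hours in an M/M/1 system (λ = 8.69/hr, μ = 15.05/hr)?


W ~ Exponential(μ−λ) for M/M/1.
μ − λ = 15.05 − 8.69 = 6.3600
P(W > t) = e^{−(μ−λ)t} = e^{−0.2010} = 0.817932

Final: 0.817932


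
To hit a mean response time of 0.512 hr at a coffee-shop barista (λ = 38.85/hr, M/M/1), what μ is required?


W = 1/(μ−λ) ⇒ μ − λ = 1/W = 1/0.512 = 1.9531
μ = λ + 1/W = 38.85 + 1.9531 = 40.8031 per hr

Final: 40.8031 /hr


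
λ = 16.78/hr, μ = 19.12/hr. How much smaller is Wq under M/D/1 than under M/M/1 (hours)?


ρ = 16.78/19.12 = 0.8776
Wq(M/M/1) = ρ/(μ−λ) = 0.8776/2.34 = 0.37505 hr
Wq(M/D/1) = ρ/(2(μ−λ)) = 0.18752 hr
Savings = 0.37505 − 0.18752 = 0.18752 hr

Final: 0.18752 hr


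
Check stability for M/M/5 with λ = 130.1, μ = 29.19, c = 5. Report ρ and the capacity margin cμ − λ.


Total capacity cμ = 5·29.19 = 145.95/hr
ρ = λ/(cμ) = 130.1/145.95 = 0.8914
Stable ⇔ ρ < 1: YES
Spare capacity = cμ − λ = 145.95 − 130.1 = 15.85/hr

Final: ρ = 0.8914; stable; margin = 15.85/hr


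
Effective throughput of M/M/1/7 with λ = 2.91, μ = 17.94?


ρ = 0.1622; P_K = (1−ρ)ρ^7/(1−ρ^8) = 0.000002475
λ_eff = λ(1 − P_K) = 2.91·(1 − 0.000002475) = 2.91·0.999998 = 2.9100 /hr

Final: 2.9100 /hr


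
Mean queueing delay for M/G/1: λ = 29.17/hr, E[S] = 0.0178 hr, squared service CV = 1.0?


ρ = λ·E[S] = 29.17·0.0178 = 0.5192
E[S²] = E[S]²(1+C_s²) = 0.0178²·(1+1.0) = 0.0006337
Wq = λ·E[S²]/(2(1−ρ)) = 29.17·0.0006337/(2·0.4808) = 0.01922 hr

Final: 0.01922 hr


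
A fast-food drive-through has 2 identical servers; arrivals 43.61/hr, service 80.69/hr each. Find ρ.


ρ = λ/(cμ) = 43.61/(2·80.69) = 43.61/161.38 = 0.2702

Final: 0.2702


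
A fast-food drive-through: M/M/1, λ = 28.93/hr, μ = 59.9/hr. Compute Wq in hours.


ρ = 28.93/59.9 = 0.4830
Wq = ρ/(μ−λ) = 0.4830/(59.9 − 28.93) = 0.4830/30.97 = 0.01559 hr

Final: 0.01559 hr


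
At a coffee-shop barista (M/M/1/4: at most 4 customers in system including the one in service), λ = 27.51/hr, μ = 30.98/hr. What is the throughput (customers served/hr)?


ρ = 0.8880; P_K = (1−ρ)ρ^4/(1−ρ^5) = 0.155503
λ_eff = λ(1 − P_K) = 27.51·(1 − 0.155503) = 27.51·0.844497 = 23.2321 /hr

Final: 23.2321 /hr


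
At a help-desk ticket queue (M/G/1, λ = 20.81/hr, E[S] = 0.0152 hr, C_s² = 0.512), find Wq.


ρ = λ·E[S] = 20.81·0.0152 = 0.3163
E[S²] = E[S]²(1+C_s²) = 0.0152²·(1+0.512) = 0.0003493
Wq = λ·E[S²]/(2(1−ρ)) = 20.81·0.0003493/(2·0.6837) = 0.005316 hr

Final: 0.005316 hr


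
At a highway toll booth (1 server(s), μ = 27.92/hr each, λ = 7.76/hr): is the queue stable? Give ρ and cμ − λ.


Total capacity cμ = 1·27.92 = 27.92/hr
ρ = λ/(cμ) = 7.76/27.92 = 0.2779
Stable ⇔ ρ < 1: YES
Spare capacity = cμ − λ = 27.92 − 7.76 = 20.16/hr

Final: ρ = 0.2779; stable; margin = 20.16/hr


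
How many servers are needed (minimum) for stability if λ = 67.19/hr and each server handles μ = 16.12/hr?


Stability requires cμ > λ ⇔ c > λ/μ.
λ/μ = 67.19/16.12 = 4.1681
Minimum integer c = ⌊4.1681⌋ + 1 = 5
Check: 5·16.12 = 80.60 > 67.19, while 4·16.12 = 64.48 ≤ 67.19

Final: 5 servers


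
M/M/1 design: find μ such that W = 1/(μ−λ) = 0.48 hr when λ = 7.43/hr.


W = 1/(μ−λ) ⇒ μ − λ = 1/W = 1/0.48 = 2.0833
μ = λ + 1/W = 7.43 + 2.0833 = 9.5133 per hr

Final: 9.5133 /hr


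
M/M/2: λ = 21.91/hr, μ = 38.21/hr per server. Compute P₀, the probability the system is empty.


a = λ/μ = 21.91/38.21 = 0.5734; ρ = a/c = 0.2867
Σ_{k=0}^{1} a^k/k! (terms k=0..1) = 1.00000 + 0.57341 = 1.57341
Tail: a^2/(2!(1−ρ)) = 0.32880/(2·0.7133) = 0.23048
P₀ = 1/(1.57341 + 0.23048) = 1/1.80389 = 0.554358

Final: 0.554358


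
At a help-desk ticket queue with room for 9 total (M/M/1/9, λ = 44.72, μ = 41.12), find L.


ρ = 44.72/41.12 = 1.0875
L = ρ[1 − (K+1)ρ^K + Kρ^(K+1)] / [(1−ρ)(1−ρ^(K+1))]
Numerator: 1.0875·(1 − 10·2.128326 + 9·2.314658) = 0.596697
Denominator: (-0.08755)·(-1.314658) = 0.115097
L = 0.596697/0.115097 = 5.1843

Final: 5.1843


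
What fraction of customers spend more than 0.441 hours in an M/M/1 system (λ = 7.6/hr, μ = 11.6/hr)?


W ~ Exponential(μ−λ) for M/M/1.
μ − λ = 11.6 − 7.6 = 4.0000
P(W > t) = e^{−(μ−λ)t} = e^{−1.7640} = 0.171358

Final: 0.171358


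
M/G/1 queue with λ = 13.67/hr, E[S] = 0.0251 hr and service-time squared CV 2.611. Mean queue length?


ρ = λ·E[S] = 13.67·0.0251 = 0.3431
Lq = ρ²(1+C_s²)/(2(1−ρ)) = 0.1177·(1+2.611)/(2·0.6569)
= 0.1177·3.6110/1.3138 = 0.32359

Final: 0.32359


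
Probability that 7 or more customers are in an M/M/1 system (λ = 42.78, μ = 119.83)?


ρ = 42.78/119.83 = 0.3570
P(N ≥ n) = ρ^n = 0.3570^7 = 0.0007391

Final: 0.0007391


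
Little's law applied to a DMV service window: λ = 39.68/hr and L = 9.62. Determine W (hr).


W = L/λ = 9.62/39.68 = 0.2424 hr

Final: 0.2424 hr


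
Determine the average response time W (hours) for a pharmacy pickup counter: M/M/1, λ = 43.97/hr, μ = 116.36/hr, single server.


W = 1/(μ−λ) = 1/(116.36 − 43.97) = 1/72.39 = 0.01381 hr

Final: 0.01381 hr


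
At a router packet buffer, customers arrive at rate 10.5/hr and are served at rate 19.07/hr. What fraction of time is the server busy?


ρ = λ/μ = 10.5/19.07 = 0.5506

Final: 0.5506


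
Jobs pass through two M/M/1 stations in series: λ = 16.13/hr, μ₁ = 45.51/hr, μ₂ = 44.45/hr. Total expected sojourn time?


Each node sees arrival rate λ = 16.13/hr (tandem ⇒ throughput preserved).
W₁ = 1/(μ₁−λ) = 1/(45.51−16.13) = 0.03404 hr
W₂ = 1/(μ₂−λ) = 1/(44.45−16.13) = 0.03531 hr
W_total = W₁ + W₂ = 0.03404 + 0.03531 = 0.06935 hr

Final: 0.06935 hr


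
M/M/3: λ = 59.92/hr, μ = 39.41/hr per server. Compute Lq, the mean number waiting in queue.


a = λ/μ = 1.5204; ρ = a/3 = 0.5068
P₀ = 0.205591
Lq = P₀·a^c·ρ / (c!·(1−ρ)²) = 0.205591·3.51476·0.5068/(6·0.24324)
= 0.25094

Final: 0.25094


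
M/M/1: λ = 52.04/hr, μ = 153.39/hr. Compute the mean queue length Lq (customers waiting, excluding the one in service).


ρ = 52.04/153.39 = 0.3393
Lq = ρ²/(1−ρ) = 0.1151/0.6607 = 0.1742

Final: 0.1742


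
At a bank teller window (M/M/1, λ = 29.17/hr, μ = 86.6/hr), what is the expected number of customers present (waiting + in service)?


ρ = λ/μ = 29.17/86.6 = 0.3368
L = ρ/(1−ρ) = 0.3368/(1 − 0.3368) = 0.3368/0.6632 = 0.5079

Final: 0.5079


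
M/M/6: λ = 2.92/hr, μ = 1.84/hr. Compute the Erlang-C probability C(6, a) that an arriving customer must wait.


a = λ/μ = 1.5870; ρ = a/6 = 0.2645
P₀ = 0.204474 (from M/M/c formula)
C(c,a) = [a^c/(c!(1−ρ))]·P₀ = [15.97314/(720·0.7355)]·0.204474
= 0.03016·0.204474 = 0.006168

Final: 0.006168


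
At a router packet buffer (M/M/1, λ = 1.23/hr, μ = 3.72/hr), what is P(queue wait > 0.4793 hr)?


ρ = 1.23/3.72 = 0.3306
P(Wq > t) = ρ·e^{−(μ−λ)t} = 0.3306·e^{−1.1935}
= 0.3306·0.303171 = 0.100242

Final: 0.100242


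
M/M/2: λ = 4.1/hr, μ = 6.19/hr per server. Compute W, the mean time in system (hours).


a = 0.6624; ρ = 0.3312; P₀ = 0.502427
Lq = P₀·a^c·ρ/(c!(1−ρ)²) = 0.08160
Wq = Lq/λ = 0.08160/4.1 = 0.01990 hr
W = Wq + 1/μ = 0.01990 + 0.16155 = 0.18145 hr

Final: 0.18145 hr


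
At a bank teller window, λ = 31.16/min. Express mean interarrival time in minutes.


Mean interarrival time = 1/λ = 1/31.16 minute = 0.03209 minute
In minutes: 0.03209 × 1 = 0.03209 min

Final: 0.03209 min


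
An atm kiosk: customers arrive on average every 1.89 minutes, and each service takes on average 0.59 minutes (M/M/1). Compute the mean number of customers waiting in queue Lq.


λ = 60/1.89 = 31.7460 /hr
μ = 60/0.59 = 101.6949 /hr
ρ = λ/μ = 31.7460/101.6949 = 0.3122
Lq = ρ²/(1−ρ) = 0.09745/0.6878 = 0.1417

Final: 0.1417


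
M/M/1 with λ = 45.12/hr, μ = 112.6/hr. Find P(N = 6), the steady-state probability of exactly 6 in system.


ρ = 45.12/112.6 = 0.4007
P_n = (1−ρ)·ρ^n = (1 − 0.4007)·0.4007^6 = 0.5993·0.004140 = 0.002481

Final: 0.002481


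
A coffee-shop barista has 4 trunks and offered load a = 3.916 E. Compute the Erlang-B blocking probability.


B(c,a) = (a^c/c!) / Σ_{k=0}^{c} a^k/k!
a^4/4! = 9.798498
Σ terms (k=0..4): 1.00000 + 3.91600 + 7.66753 + 10.00868 + 9.79850 = 32.390705
B = 9.798498/32.390705 = 0.302510

Final: 0.302510


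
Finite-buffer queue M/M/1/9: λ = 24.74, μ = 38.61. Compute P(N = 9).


ρ = λ/μ = 24.74/38.61 = 0.6408
P_K = (1−ρ)ρ^K/(1−ρ^(K+1)) = (0.3592·0.018210)/(1 − 0.011668)
= 0.006541/0.988332 = 0.006619

Final: 0.006619


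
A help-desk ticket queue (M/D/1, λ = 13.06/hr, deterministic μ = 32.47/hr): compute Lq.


ρ = 13.06/32.47 = 0.4022
M/D/1: Lq = ρ²/(2(1−ρ)) = 0.1618/(2·0.5978) = 0.13532

Final: 0.13532


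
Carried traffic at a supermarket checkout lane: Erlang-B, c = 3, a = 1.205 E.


B(3,1.205) = 0.090490 (Erlang-B)
Carried load = a(1 − B) = 1.205·(1 − 0.090490) = 1.205·0.909510 = 1.0960 E

Final: 1.0960 Erlangs


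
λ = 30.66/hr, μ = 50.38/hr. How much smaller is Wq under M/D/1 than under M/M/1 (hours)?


ρ = 30.66/50.38 = 0.6086
Wq(M/M/1) = ρ/(μ−λ) = 0.6086/19.72 = 0.03086 hr
Wq(M/D/1) = ρ/(2(μ−λ)) = 0.01543 hr
Savings = 0.03086 − 0.01543 = 0.01543 hr

Final: 0.01543 hr


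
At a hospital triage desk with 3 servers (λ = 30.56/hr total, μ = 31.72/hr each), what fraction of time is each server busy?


ρ = λ/(cμ) = 30.56/(3·31.72) = 30.56/95.16 = 0.3211

Final: 0.3211


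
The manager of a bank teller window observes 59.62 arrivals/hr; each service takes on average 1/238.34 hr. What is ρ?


ρ = λ/μ = 59.62/238.34 = 0.2501

Final: 0.2501


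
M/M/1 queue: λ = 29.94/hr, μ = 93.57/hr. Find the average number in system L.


ρ = λ/μ = 29.94/93.57 = 0.3200
L = ρ/(1−ρ) = 0.3200/(1 − 0.3200) = 0.3200/0.6800 = 0.4705

Final: 0.4705


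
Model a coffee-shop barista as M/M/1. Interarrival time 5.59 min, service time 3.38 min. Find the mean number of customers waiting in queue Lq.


λ = 60/5.59 = 10.7335 /hr
μ = 60/3.38 = 17.7515 /hr
ρ = λ/μ = 10.7335/17.7515 = 0.6047
Lq = ρ²/(1−ρ) = 0.3656/0.3953 = 0.9248

Final: 0.9248


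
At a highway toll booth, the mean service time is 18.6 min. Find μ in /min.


μ = 1/(service time) in consistent units.
1 minute = 1 min, so μ = 1/18.6 = 0.05376 per minute

Final: 0.05376 /min


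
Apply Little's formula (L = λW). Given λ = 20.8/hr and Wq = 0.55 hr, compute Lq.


Lq = λWq = 20.8·0.55 = 11.4400

Final: 11.4400


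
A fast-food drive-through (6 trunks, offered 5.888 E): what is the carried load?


B(6,5.888) = 0.257019 (Erlang-B)
Carried load = a(1 − B) = 5.888·(1 − 0.257019) = 5.888·0.742981 = 4.3747 E

Final: 4.3747 Erlangs


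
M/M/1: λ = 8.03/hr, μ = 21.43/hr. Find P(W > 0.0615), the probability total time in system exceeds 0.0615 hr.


W ~ Exponential(μ−λ) for M/M/1.
μ − λ = 21.43 − 8.03 = 13.4000
P(W > t) = e^{−(μ−λ)t} = e^{−0.8241} = 0.438630

Final: 0.438630


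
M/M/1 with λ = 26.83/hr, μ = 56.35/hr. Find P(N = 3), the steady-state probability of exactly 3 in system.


ρ = 26.83/56.35 = 0.4761
P_n = (1−ρ)·ρ^n = (1 − 0.4761)·0.4761^3 = 0.5239·0.107939 = 0.056546

Final: 0.056546


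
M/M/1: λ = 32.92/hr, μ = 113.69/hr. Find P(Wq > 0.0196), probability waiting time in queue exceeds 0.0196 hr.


ρ = 32.92/113.69 = 0.2896
P(Wq > t) = ρ·e^{−(μ−λ)t} = 0.2896·e^{−1.5831}
= 0.2896·0.205339 = 0.059458

Final: 0.059458


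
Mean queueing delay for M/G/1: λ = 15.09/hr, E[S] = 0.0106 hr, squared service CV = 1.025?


ρ = λ·E[S] = 15.09·0.0106 = 0.1600
E[S²] = E[S]²(1+C_s²) = 0.0106²·(1+1.025) = 0.0002275
Wq = λ·E[S²]/(2(1−ρ)) = 15.09·0.0002275/(2·0.8400) = 0.002044 hr

Final: 0.002044 hr


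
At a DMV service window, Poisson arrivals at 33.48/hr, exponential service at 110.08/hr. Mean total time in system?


W = 1/(μ−λ) = 1/(110.08 − 33.48) = 1/76.60 = 0.01305 hr

Final: 0.01305 hr


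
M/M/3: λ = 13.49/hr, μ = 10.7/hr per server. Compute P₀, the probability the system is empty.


a = λ/μ = 13.49/10.7 = 1.2607; ρ = a/c = 0.4202
Σ_{k=0}^{2} a^k/k! (terms k=0..2) = 1.00000 + 1.26075 + 0.79474 = 3.05549
Tail: a^3/(3!(1−ρ)) = 2.00394/(6·0.5798) = 0.57609
P₀ = 1/(3.05549 + 0.57609) = 1/3.63158 = 0.275362

Final: 0.275362


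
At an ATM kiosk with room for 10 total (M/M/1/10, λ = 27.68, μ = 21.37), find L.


ρ = 27.68/21.37 = 1.2953
L = ρ[1 − (K+1)ρ^K + Kρ^(K+1)] / [(1−ρ)(1−ρ^(K+1))]
Numerator: 1.2953·(1 − 11·13.292774 + 10·17.217782) = 34.917082
Denominator: (-0.2953)·(-16.217782) = 4.788685
L = 34.917082/4.788685 = 7.2916

Final: 7.2916


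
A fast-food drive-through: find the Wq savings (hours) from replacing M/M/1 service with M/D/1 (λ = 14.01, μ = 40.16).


ρ = 14.01/40.16 = 0.3489
Wq(M/M/1) = ρ/(μ−λ) = 0.3489/26.15 = 0.01334 hr
Wq(M/D/1) = ρ/(2(μ−λ)) = 0.006670 hr
Savings = 0.01334 − 0.006670 = 0.006670 hr

Final: 0.006670 hr


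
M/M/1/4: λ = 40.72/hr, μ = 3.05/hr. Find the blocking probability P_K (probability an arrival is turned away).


ρ = λ/μ = 40.72/3.05 = 13.3508
P_K = (1−ρ)ρ^K/(1−ρ^(K+1)) = (-12.3508·31771.061111)/(1 − 424169.707688)
= -392398.646577/-424168.707688 = 0.925100

Final: 0.925100


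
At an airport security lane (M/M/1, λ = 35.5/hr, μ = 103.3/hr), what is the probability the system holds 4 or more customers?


ρ = 35.5/103.3 = 0.3437
P(N ≥ n) = ρ^n = 0.3437^4 = 0.013948

Final: 0.013948


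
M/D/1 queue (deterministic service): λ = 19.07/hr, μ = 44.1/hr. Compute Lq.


ρ = 19.07/44.1 = 0.4324
M/D/1: Lq = ρ²/(2(1−ρ)) = 0.1870/(2·0.5676) = 0.16473

Final: 0.16473


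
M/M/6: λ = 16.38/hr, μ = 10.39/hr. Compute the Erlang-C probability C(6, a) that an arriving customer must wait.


a = λ/μ = 1.5765; ρ = a/6 = 0.2628
P₀ = 0.206623 (from M/M/c formula)
C(c,a) = [a^c/(c!(1−ρ))]·P₀ = [15.35289/(720·0.7372)]·0.206623
= 0.02892·0.206623 = 0.005976

Final: 0.005976


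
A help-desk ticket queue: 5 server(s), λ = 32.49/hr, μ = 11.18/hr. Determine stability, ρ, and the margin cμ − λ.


Total capacity cμ = 5·11.18 = 55.90/hr
ρ = λ/(cμ) = 32.49/55.90 = 0.5812
Stable ⇔ ρ < 1: YES
Spare capacity = cμ − λ = 55.90 − 32.49 = 23.41/hr

Final: ρ = 0.5812; stable; margin = 23.41/hr


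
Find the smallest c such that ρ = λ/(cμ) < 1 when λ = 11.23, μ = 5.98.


Stability requires cμ > λ ⇔ c > λ/μ.
λ/μ = 11.23/5.98 = 1.8779
Minimum integer c = ⌊1.8779⌋ + 1 = 2
Check: 2·5.98 = 11.96 > 11.23, while 1·5.98 = 5.98 ≤ 11.23

Final: 2 servers


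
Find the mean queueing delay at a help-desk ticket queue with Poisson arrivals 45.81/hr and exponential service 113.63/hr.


ρ = 45.81/113.63 = 0.4032
Wq = ρ/(μ−λ) = 0.4032/(113.63 − 45.81) = 0.4032/67.82 = 0.005944 hr

Final: 0.005944 hr


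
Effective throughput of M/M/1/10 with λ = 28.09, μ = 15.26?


ρ = 1.8408; P_K = (1−ρ)ρ^10/(1−ρ^11) = 0.457302
λ_eff = λ(1 − P_K) = 28.09·(1 − 0.457302) = 28.09·0.542698 = 15.2444 /hr

Final: 15.2444 /hr


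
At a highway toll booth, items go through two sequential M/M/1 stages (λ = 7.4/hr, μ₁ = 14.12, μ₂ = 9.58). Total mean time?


Each node sees arrival rate λ = 7.4/hr (tandem ⇒ throughput preserved).
W₁ = 1/(μ₁−λ) = 1/(14.12−7.4) = 0.14881 hr
W₂ = 1/(μ₂−λ) = 1/(9.58−7.4) = 0.45872 hr
W_total = W₁ + W₂ = 0.14881 + 0.45872 = 0.60753 hr

Final: 0.60753 hr


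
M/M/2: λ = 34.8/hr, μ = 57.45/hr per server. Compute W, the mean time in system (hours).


a = 0.6057; ρ = 0.3029; P₀ = 0.535070
Lq = P₀·a^c·ρ/(c!(1−ρ)²) = 0.06118
Wq = Lq/λ = 0.06118/34.8 = 0.001758 hr
W = Wq + 1/μ = 0.001758 + 0.01741 = 0.01916 hr

Final: 0.01916 hr


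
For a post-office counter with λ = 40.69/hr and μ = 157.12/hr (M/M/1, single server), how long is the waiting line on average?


ρ = 40.69/157.12 = 0.2590
Lq = ρ²/(1−ρ) = 0.06707/0.7410 = 0.09051

Final: 0.09051


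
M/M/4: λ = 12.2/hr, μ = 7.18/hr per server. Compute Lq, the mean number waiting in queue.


a = λ/μ = 1.6992; ρ = a/4 = 0.4248
P₀ = 0.179721
Lq = P₀·a^c·ρ / (c!·(1−ρ)²) = 0.179721·8.33569·0.4248/(24·0.33087)
= 0.08014

Final: 0.08014


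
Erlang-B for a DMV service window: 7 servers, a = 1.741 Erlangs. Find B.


B(c,a) = (a^c/c!) / Σ_{k=0}^{c} a^k/k!
a^7/7! = 0.009620
Σ terms (k=0..7): 1.00000 + 1.74100 + 1.51554 + 0.87952 + 0.38281 + 0.13329 + 0.03868 + 0.009620 = 5.700462
B = 0.009620/5.700462 = 0.001688

Final: 0.001688


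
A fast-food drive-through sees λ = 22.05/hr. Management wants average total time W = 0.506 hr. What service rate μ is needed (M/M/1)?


W = 1/(μ−λ) ⇒ μ − λ = 1/W = 1/0.506 = 1.9763
μ = λ + 1/W = 22.05 + 1.9763 = 24.0263 per hr

Final: 24.0263 /hr


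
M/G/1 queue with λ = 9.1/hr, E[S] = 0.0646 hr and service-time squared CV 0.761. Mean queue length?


ρ = λ·E[S] = 9.1·0.0646 = 0.5879
Lq = ρ²(1+C_s²)/(2(1−ρ)) = 0.3456·(1+0.761)/(2·0.4121)
= 0.3456·1.7610/0.8243 = 0.73830

Final: 0.73830


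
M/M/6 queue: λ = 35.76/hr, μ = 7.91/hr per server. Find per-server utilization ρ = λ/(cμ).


ρ = λ/(cμ) = 35.76/(6·7.91) = 35.76/47.46 = 0.7535

Final: 0.7535


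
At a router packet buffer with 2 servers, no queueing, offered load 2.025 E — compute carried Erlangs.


B(2,2.025) = 0.403978 (Erlang-B)
Carried load = a(1 − B) = 2.025·(1 − 0.403978) = 2.025·0.596022 = 1.2069 E

Final: 1.2069 Erlangs


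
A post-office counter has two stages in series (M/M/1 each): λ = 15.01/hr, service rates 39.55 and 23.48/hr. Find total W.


Each node sees arrival rate λ = 15.01/hr (tandem ⇒ throughput preserved).
W₁ = 1/(μ₁−λ) = 1/(39.55−15.01) = 0.04075 hr
W₂ = 1/(μ₂−λ) = 1/(23.48−15.01) = 0.11806 hr
W_total = W₁ + W₂ = 0.04075 + 0.11806 = 0.15881 hr

Final: 0.15881 hr


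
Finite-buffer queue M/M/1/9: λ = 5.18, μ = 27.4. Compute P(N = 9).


ρ = λ/μ = 5.18/27.4 = 0.1891
P_K = (1−ρ)ρ^K/(1−ρ^(K+1)) = (0.8109·0.0000003085)/(1 − 0.00000005832)
= 0.0000002502/1.000000 = 0.0000002502

Final: 0.0000002502
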